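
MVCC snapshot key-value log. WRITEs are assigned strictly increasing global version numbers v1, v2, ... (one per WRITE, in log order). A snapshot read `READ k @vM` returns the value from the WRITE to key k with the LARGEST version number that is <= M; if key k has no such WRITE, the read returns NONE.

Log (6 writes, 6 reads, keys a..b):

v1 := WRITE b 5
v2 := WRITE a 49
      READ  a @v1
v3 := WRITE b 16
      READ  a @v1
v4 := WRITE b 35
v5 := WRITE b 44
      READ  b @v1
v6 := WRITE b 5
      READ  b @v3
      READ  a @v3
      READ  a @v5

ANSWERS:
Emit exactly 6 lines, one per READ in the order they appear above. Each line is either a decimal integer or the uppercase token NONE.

v1: WRITE b=5  (b history now [(1, 5)])
v2: WRITE a=49  (a history now [(2, 49)])
READ a @v1: history=[(2, 49)] -> no version <= 1 -> NONE
v3: WRITE b=16  (b history now [(1, 5), (3, 16)])
READ a @v1: history=[(2, 49)] -> no version <= 1 -> NONE
v4: WRITE b=35  (b history now [(1, 5), (3, 16), (4, 35)])
v5: WRITE b=44  (b history now [(1, 5), (3, 16), (4, 35), (5, 44)])
READ b @v1: history=[(1, 5), (3, 16), (4, 35), (5, 44)] -> pick v1 -> 5
v6: WRITE b=5  (b history now [(1, 5), (3, 16), (4, 35), (5, 44), (6, 5)])
READ b @v3: history=[(1, 5), (3, 16), (4, 35), (5, 44), (6, 5)] -> pick v3 -> 16
READ a @v3: history=[(2, 49)] -> pick v2 -> 49
READ a @v5: history=[(2, 49)] -> pick v2 -> 49

Answer: NONE
NONE
5
16
49
49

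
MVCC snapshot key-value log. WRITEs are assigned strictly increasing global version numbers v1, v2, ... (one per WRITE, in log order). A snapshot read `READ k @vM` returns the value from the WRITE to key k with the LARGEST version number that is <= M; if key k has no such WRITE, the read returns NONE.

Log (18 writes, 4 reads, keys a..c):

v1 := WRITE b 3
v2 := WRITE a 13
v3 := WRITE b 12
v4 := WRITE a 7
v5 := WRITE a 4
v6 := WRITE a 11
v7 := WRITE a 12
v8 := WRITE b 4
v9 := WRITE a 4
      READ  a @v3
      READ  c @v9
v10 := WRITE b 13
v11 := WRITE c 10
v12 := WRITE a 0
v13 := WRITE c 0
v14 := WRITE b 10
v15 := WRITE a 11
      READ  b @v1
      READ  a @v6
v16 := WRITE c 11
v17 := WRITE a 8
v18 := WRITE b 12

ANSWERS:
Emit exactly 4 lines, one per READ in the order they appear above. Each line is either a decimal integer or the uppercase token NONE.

Answer: 13
NONE
3
11

Derivation:
v1: WRITE b=3  (b history now [(1, 3)])
v2: WRITE a=13  (a history now [(2, 13)])
v3: WRITE b=12  (b history now [(1, 3), (3, 12)])
v4: WRITE a=7  (a history now [(2, 13), (4, 7)])
v5: WRITE a=4  (a history now [(2, 13), (4, 7), (5, 4)])
v6: WRITE a=11  (a history now [(2, 13), (4, 7), (5, 4), (6, 11)])
v7: WRITE a=12  (a history now [(2, 13), (4, 7), (5, 4), (6, 11), (7, 12)])
v8: WRITE b=4  (b history now [(1, 3), (3, 12), (8, 4)])
v9: WRITE a=4  (a history now [(2, 13), (4, 7), (5, 4), (6, 11), (7, 12), (9, 4)])
READ a @v3: history=[(2, 13), (4, 7), (5, 4), (6, 11), (7, 12), (9, 4)] -> pick v2 -> 13
READ c @v9: history=[] -> no version <= 9 -> NONE
v10: WRITE b=13  (b history now [(1, 3), (3, 12), (8, 4), (10, 13)])
v11: WRITE c=10  (c history now [(11, 10)])
v12: WRITE a=0  (a history now [(2, 13), (4, 7), (5, 4), (6, 11), (7, 12), (9, 4), (12, 0)])
v13: WRITE c=0  (c history now [(11, 10), (13, 0)])
v14: WRITE b=10  (b history now [(1, 3), (3, 12), (8, 4), (10, 13), (14, 10)])
v15: WRITE a=11  (a history now [(2, 13), (4, 7), (5, 4), (6, 11), (7, 12), (9, 4), (12, 0), (15, 11)])
READ b @v1: history=[(1, 3), (3, 12), (8, 4), (10, 13), (14, 10)] -> pick v1 -> 3
READ a @v6: history=[(2, 13), (4, 7), (5, 4), (6, 11), (7, 12), (9, 4), (12, 0), (15, 11)] -> pick v6 -> 11
v16: WRITE c=11  (c history now [(11, 10), (13, 0), (16, 11)])
v17: WRITE a=8  (a history now [(2, 13), (4, 7), (5, 4), (6, 11), (7, 12), (9, 4), (12, 0), (15, 11), (17, 8)])
v18: WRITE b=12  (b history now [(1, 3), (3, 12), (8, 4), (10, 13), (14, 10), (18, 12)])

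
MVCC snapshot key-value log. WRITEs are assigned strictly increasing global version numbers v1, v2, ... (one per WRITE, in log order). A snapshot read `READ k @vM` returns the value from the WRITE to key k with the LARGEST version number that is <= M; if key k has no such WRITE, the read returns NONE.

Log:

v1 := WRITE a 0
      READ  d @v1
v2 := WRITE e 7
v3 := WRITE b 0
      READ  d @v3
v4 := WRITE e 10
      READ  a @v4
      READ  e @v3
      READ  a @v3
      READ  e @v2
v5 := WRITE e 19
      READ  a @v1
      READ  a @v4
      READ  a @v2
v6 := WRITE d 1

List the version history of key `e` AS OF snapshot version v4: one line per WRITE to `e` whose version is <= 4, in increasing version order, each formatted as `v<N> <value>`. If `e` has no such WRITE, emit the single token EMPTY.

Scan writes for key=e with version <= 4:
  v1 WRITE a 0 -> skip
  v2 WRITE e 7 -> keep
  v3 WRITE b 0 -> skip
  v4 WRITE e 10 -> keep
  v5 WRITE e 19 -> drop (> snap)
  v6 WRITE d 1 -> skip
Collected: [(2, 7), (4, 10)]

Answer: v2 7
v4 10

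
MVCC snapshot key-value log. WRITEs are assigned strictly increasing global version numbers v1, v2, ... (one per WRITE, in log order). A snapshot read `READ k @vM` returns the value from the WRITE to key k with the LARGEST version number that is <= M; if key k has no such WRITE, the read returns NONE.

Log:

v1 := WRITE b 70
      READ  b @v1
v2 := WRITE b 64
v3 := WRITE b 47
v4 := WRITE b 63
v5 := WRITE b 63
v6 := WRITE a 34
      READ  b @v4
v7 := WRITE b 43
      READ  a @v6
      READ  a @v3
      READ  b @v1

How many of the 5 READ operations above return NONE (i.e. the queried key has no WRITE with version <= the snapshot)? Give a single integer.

v1: WRITE b=70  (b history now [(1, 70)])
READ b @v1: history=[(1, 70)] -> pick v1 -> 70
v2: WRITE b=64  (b history now [(1, 70), (2, 64)])
v3: WRITE b=47  (b history now [(1, 70), (2, 64), (3, 47)])
v4: WRITE b=63  (b history now [(1, 70), (2, 64), (3, 47), (4, 63)])
v5: WRITE b=63  (b history now [(1, 70), (2, 64), (3, 47), (4, 63), (5, 63)])
v6: WRITE a=34  (a history now [(6, 34)])
READ b @v4: history=[(1, 70), (2, 64), (3, 47), (4, 63), (5, 63)] -> pick v4 -> 63
v7: WRITE b=43  (b history now [(1, 70), (2, 64), (3, 47), (4, 63), (5, 63), (7, 43)])
READ a @v6: history=[(6, 34)] -> pick v6 -> 34
READ a @v3: history=[(6, 34)] -> no version <= 3 -> NONE
READ b @v1: history=[(1, 70), (2, 64), (3, 47), (4, 63), (5, 63), (7, 43)] -> pick v1 -> 70
Read results in order: ['70', '63', '34', 'NONE', '70']
NONE count = 1

Answer: 1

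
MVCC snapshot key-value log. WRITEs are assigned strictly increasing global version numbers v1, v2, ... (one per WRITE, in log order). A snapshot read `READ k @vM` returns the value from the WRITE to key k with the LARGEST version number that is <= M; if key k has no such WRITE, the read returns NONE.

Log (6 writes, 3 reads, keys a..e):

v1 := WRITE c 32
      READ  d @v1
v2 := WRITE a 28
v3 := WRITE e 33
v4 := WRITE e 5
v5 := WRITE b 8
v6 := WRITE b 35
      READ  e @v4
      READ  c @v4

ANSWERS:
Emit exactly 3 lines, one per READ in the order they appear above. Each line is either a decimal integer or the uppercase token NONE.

Answer: NONE
5
32

Derivation:
v1: WRITE c=32  (c history now [(1, 32)])
READ d @v1: history=[] -> no version <= 1 -> NONE
v2: WRITE a=28  (a history now [(2, 28)])
v3: WRITE e=33  (e history now [(3, 33)])
v4: WRITE e=5  (e history now [(3, 33), (4, 5)])
v5: WRITE b=8  (b history now [(5, 8)])
v6: WRITE b=35  (b history now [(5, 8), (6, 35)])
READ e @v4: history=[(3, 33), (4, 5)] -> pick v4 -> 5
READ c @v4: history=[(1, 32)] -> pick v1 -> 32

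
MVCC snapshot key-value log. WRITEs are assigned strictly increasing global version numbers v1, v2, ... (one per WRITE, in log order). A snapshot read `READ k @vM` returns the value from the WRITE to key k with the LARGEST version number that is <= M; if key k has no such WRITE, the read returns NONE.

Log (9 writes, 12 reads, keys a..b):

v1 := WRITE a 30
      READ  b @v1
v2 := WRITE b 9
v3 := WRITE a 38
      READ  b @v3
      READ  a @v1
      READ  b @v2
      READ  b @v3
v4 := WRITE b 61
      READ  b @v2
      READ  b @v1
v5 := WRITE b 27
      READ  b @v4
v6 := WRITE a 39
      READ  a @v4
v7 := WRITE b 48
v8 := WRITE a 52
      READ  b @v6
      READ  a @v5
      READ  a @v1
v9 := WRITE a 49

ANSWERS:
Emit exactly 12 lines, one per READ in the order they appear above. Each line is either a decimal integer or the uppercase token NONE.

v1: WRITE a=30  (a history now [(1, 30)])
READ b @v1: history=[] -> no version <= 1 -> NONE
v2: WRITE b=9  (b history now [(2, 9)])
v3: WRITE a=38  (a history now [(1, 30), (3, 38)])
READ b @v3: history=[(2, 9)] -> pick v2 -> 9
READ a @v1: history=[(1, 30), (3, 38)] -> pick v1 -> 30
READ b @v2: history=[(2, 9)] -> pick v2 -> 9
READ b @v3: history=[(2, 9)] -> pick v2 -> 9
v4: WRITE b=61  (b history now [(2, 9), (4, 61)])
READ b @v2: history=[(2, 9), (4, 61)] -> pick v2 -> 9
READ b @v1: history=[(2, 9), (4, 61)] -> no version <= 1 -> NONE
v5: WRITE b=27  (b history now [(2, 9), (4, 61), (5, 27)])
READ b @v4: history=[(2, 9), (4, 61), (5, 27)] -> pick v4 -> 61
v6: WRITE a=39  (a history now [(1, 30), (3, 38), (6, 39)])
READ a @v4: history=[(1, 30), (3, 38), (6, 39)] -> pick v3 -> 38
v7: WRITE b=48  (b history now [(2, 9), (4, 61), (5, 27), (7, 48)])
v8: WRITE a=52  (a history now [(1, 30), (3, 38), (6, 39), (8, 52)])
READ b @v6: history=[(2, 9), (4, 61), (5, 27), (7, 48)] -> pick v5 -> 27
READ a @v5: history=[(1, 30), (3, 38), (6, 39), (8, 52)] -> pick v3 -> 38
READ a @v1: history=[(1, 30), (3, 38), (6, 39), (8, 52)] -> pick v1 -> 30
v9: WRITE a=49  (a history now [(1, 30), (3, 38), (6, 39), (8, 52), (9, 49)])

Answer: NONE
9
30
9
9
9
NONE
61
38
27
38
30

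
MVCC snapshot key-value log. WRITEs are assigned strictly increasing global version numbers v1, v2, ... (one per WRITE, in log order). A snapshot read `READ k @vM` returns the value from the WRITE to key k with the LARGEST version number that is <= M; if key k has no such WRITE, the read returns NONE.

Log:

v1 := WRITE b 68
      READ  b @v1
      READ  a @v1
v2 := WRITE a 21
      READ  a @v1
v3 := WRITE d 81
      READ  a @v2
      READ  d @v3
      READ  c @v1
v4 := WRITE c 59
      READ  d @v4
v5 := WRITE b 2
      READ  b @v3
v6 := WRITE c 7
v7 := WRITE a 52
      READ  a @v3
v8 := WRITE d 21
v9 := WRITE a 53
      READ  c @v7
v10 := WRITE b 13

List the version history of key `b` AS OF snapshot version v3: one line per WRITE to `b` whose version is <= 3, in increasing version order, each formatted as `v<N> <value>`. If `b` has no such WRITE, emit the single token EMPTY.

Scan writes for key=b with version <= 3:
  v1 WRITE b 68 -> keep
  v2 WRITE a 21 -> skip
  v3 WRITE d 81 -> skip
  v4 WRITE c 59 -> skip
  v5 WRITE b 2 -> drop (> snap)
  v6 WRITE c 7 -> skip
  v7 WRITE a 52 -> skip
  v8 WRITE d 21 -> skip
  v9 WRITE a 53 -> skip
  v10 WRITE b 13 -> drop (> snap)
Collected: [(1, 68)]

Answer: v1 68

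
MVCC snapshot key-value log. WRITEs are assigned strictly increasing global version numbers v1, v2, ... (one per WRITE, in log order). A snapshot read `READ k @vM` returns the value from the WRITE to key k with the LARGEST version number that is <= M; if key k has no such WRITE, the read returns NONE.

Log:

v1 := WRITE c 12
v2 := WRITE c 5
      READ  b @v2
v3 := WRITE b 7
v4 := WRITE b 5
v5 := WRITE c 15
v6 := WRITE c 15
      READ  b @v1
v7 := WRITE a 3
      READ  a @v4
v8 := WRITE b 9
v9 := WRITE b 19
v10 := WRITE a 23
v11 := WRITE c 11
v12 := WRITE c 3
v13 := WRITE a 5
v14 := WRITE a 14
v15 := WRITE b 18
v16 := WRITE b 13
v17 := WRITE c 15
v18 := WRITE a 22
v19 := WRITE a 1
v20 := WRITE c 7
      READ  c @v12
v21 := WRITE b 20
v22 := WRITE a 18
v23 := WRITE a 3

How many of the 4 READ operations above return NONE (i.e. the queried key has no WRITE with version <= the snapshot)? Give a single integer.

Answer: 3

Derivation:
v1: WRITE c=12  (c history now [(1, 12)])
v2: WRITE c=5  (c history now [(1, 12), (2, 5)])
READ b @v2: history=[] -> no version <= 2 -> NONE
v3: WRITE b=7  (b history now [(3, 7)])
v4: WRITE b=5  (b history now [(3, 7), (4, 5)])
v5: WRITE c=15  (c history now [(1, 12), (2, 5), (5, 15)])
v6: WRITE c=15  (c history now [(1, 12), (2, 5), (5, 15), (6, 15)])
READ b @v1: history=[(3, 7), (4, 5)] -> no version <= 1 -> NONE
v7: WRITE a=3  (a history now [(7, 3)])
READ a @v4: history=[(7, 3)] -> no version <= 4 -> NONE
v8: WRITE b=9  (b history now [(3, 7), (4, 5), (8, 9)])
v9: WRITE b=19  (b history now [(3, 7), (4, 5), (8, 9), (9, 19)])
v10: WRITE a=23  (a history now [(7, 3), (10, 23)])
v11: WRITE c=11  (c history now [(1, 12), (2, 5), (5, 15), (6, 15), (11, 11)])
v12: WRITE c=3  (c history now [(1, 12), (2, 5), (5, 15), (6, 15), (11, 11), (12, 3)])
v13: WRITE a=5  (a history now [(7, 3), (10, 23), (13, 5)])
v14: WRITE a=14  (a history now [(7, 3), (10, 23), (13, 5), (14, 14)])
v15: WRITE b=18  (b history now [(3, 7), (4, 5), (8, 9), (9, 19), (15, 18)])
v16: WRITE b=13  (b history now [(3, 7), (4, 5), (8, 9), (9, 19), (15, 18), (16, 13)])
v17: WRITE c=15  (c history now [(1, 12), (2, 5), (5, 15), (6, 15), (11, 11), (12, 3), (17, 15)])
v18: WRITE a=22  (a history now [(7, 3), (10, 23), (13, 5), (14, 14), (18, 22)])
v19: WRITE a=1  (a history now [(7, 3), (10, 23), (13, 5), (14, 14), (18, 22), (19, 1)])
v20: WRITE c=7  (c history now [(1, 12), (2, 5), (5, 15), (6, 15), (11, 11), (12, 3), (17, 15), (20, 7)])
READ c @v12: history=[(1, 12), (2, 5), (5, 15), (6, 15), (11, 11), (12, 3), (17, 15), (20, 7)] -> pick v12 -> 3
v21: WRITE b=20  (b history now [(3, 7), (4, 5), (8, 9), (9, 19), (15, 18), (16, 13), (21, 20)])
v22: WRITE a=18  (a history now [(7, 3), (10, 23), (13, 5), (14, 14), (18, 22), (19, 1), (22, 18)])
v23: WRITE a=3  (a history now [(7, 3), (10, 23), (13, 5), (14, 14), (18, 22), (19, 1), (22, 18), (23, 3)])
Read results in order: ['NONE', 'NONE', 'NONE', '3']
NONE count = 3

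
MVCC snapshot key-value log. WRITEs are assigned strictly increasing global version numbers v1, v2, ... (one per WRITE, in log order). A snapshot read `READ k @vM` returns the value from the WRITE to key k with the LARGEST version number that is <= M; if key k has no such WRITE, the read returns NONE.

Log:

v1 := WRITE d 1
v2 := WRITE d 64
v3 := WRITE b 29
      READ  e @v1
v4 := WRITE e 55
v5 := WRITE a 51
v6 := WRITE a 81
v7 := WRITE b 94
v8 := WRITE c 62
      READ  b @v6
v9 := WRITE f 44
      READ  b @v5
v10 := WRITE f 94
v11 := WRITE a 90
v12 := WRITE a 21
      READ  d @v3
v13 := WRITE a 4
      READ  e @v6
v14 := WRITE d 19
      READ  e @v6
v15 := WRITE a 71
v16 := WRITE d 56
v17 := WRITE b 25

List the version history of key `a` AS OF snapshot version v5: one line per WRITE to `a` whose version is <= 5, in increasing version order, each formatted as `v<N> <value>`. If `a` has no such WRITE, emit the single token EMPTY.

Answer: v5 51

Derivation:
Scan writes for key=a with version <= 5:
  v1 WRITE d 1 -> skip
  v2 WRITE d 64 -> skip
  v3 WRITE b 29 -> skip
  v4 WRITE e 55 -> skip
  v5 WRITE a 51 -> keep
  v6 WRITE a 81 -> drop (> snap)
  v7 WRITE b 94 -> skip
  v8 WRITE c 62 -> skip
  v9 WRITE f 44 -> skip
  v10 WRITE f 94 -> skip
  v11 WRITE a 90 -> drop (> snap)
  v12 WRITE a 21 -> drop (> snap)
  v13 WRITE a 4 -> drop (> snap)
  v14 WRITE d 19 -> skip
  v15 WRITE a 71 -> drop (> snap)
  v16 WRITE d 56 -> skip
  v17 WRITE b 25 -> skip
Collected: [(5, 51)]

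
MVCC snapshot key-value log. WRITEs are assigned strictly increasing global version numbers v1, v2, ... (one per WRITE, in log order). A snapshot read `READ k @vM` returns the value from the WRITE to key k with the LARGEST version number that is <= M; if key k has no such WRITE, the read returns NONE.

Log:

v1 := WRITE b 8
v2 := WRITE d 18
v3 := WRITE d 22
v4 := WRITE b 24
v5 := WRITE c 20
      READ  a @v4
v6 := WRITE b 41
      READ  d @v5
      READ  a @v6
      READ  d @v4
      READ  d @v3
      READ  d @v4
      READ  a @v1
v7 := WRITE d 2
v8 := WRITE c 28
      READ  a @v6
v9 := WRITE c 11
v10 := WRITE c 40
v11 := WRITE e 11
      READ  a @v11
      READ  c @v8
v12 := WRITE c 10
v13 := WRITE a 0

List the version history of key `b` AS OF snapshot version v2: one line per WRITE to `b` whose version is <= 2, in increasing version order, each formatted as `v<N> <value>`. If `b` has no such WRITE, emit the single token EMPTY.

Scan writes for key=b with version <= 2:
  v1 WRITE b 8 -> keep
  v2 WRITE d 18 -> skip
  v3 WRITE d 22 -> skip
  v4 WRITE b 24 -> drop (> snap)
  v5 WRITE c 20 -> skip
  v6 WRITE b 41 -> drop (> snap)
  v7 WRITE d 2 -> skip
  v8 WRITE c 28 -> skip
  v9 WRITE c 11 -> skip
  v10 WRITE c 40 -> skip
  v11 WRITE e 11 -> skip
  v12 WRITE c 10 -> skip
  v13 WRITE a 0 -> skip
Collected: [(1, 8)]

Answer: v1 8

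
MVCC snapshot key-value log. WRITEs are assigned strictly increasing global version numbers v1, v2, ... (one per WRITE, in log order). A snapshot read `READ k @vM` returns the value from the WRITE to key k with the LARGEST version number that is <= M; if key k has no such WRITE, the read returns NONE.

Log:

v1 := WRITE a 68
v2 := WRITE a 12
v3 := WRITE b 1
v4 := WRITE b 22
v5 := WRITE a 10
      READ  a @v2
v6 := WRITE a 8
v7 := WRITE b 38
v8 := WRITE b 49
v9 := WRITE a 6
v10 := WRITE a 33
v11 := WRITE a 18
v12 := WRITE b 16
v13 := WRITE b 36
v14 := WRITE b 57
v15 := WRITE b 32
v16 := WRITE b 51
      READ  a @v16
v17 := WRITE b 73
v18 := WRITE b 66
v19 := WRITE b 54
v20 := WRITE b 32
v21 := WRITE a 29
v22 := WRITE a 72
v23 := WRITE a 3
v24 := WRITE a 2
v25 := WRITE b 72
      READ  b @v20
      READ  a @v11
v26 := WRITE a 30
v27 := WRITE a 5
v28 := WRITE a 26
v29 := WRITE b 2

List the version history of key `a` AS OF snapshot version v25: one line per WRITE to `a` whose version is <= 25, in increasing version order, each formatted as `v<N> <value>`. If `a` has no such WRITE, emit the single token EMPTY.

Answer: v1 68
v2 12
v5 10
v6 8
v9 6
v10 33
v11 18
v21 29
v22 72
v23 3
v24 2

Derivation:
Scan writes for key=a with version <= 25:
  v1 WRITE a 68 -> keep
  v2 WRITE a 12 -> keep
  v3 WRITE b 1 -> skip
  v4 WRITE b 22 -> skip
  v5 WRITE a 10 -> keep
  v6 WRITE a 8 -> keep
  v7 WRITE b 38 -> skip
  v8 WRITE b 49 -> skip
  v9 WRITE a 6 -> keep
  v10 WRITE a 33 -> keep
  v11 WRITE a 18 -> keep
  v12 WRITE b 16 -> skip
  v13 WRITE b 36 -> skip
  v14 WRITE b 57 -> skip
  v15 WRITE b 32 -> skip
  v16 WRITE b 51 -> skip
  v17 WRITE b 73 -> skip
  v18 WRITE b 66 -> skip
  v19 WRITE b 54 -> skip
  v20 WRITE b 32 -> skip
  v21 WRITE a 29 -> keep
  v22 WRITE a 72 -> keep
  v23 WRITE a 3 -> keep
  v24 WRITE a 2 -> keep
  v25 WRITE b 72 -> skip
  v26 WRITE a 30 -> drop (> snap)
  v27 WRITE a 5 -> drop (> snap)
  v28 WRITE a 26 -> drop (> snap)
  v29 WRITE b 2 -> skip
Collected: [(1, 68), (2, 12), (5, 10), (6, 8), (9, 6), (10, 33), (11, 18), (21, 29), (22, 72), (23, 3), (24, 2)]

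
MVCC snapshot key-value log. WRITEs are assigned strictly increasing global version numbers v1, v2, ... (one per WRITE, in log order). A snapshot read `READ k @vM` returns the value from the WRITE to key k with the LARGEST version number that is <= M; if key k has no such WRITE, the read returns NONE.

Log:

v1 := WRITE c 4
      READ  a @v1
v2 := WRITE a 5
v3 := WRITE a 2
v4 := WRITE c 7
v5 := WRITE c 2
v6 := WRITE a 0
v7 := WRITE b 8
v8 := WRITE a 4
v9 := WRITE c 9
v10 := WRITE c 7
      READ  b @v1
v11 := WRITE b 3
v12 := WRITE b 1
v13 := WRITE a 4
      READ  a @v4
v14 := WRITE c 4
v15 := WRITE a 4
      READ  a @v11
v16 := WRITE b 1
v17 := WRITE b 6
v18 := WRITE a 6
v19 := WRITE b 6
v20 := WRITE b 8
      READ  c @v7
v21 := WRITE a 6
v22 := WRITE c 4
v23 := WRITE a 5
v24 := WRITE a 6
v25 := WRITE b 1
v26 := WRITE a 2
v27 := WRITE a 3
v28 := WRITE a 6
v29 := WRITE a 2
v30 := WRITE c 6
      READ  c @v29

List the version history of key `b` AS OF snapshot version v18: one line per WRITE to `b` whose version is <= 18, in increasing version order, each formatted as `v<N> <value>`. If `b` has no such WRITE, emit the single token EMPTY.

Scan writes for key=b with version <= 18:
  v1 WRITE c 4 -> skip
  v2 WRITE a 5 -> skip
  v3 WRITE a 2 -> skip
  v4 WRITE c 7 -> skip
  v5 WRITE c 2 -> skip
  v6 WRITE a 0 -> skip
  v7 WRITE b 8 -> keep
  v8 WRITE a 4 -> skip
  v9 WRITE c 9 -> skip
  v10 WRITE c 7 -> skip
  v11 WRITE b 3 -> keep
  v12 WRITE b 1 -> keep
  v13 WRITE a 4 -> skip
  v14 WRITE c 4 -> skip
  v15 WRITE a 4 -> skip
  v16 WRITE b 1 -> keep
  v17 WRITE b 6 -> keep
  v18 WRITE a 6 -> skip
  v19 WRITE b 6 -> drop (> snap)
  v20 WRITE b 8 -> drop (> snap)
  v21 WRITE a 6 -> skip
  v22 WRITE c 4 -> skip
  v23 WRITE a 5 -> skip
  v24 WRITE a 6 -> skip
  v25 WRITE b 1 -> drop (> snap)
  v26 WRITE a 2 -> skip
  v27 WRITE a 3 -> skip
  v28 WRITE a 6 -> skip
  v29 WRITE a 2 -> skip
  v30 WRITE c 6 -> skip
Collected: [(7, 8), (11, 3), (12, 1), (16, 1), (17, 6)]

Answer: v7 8
v11 3
v12 1
v16 1
v17 6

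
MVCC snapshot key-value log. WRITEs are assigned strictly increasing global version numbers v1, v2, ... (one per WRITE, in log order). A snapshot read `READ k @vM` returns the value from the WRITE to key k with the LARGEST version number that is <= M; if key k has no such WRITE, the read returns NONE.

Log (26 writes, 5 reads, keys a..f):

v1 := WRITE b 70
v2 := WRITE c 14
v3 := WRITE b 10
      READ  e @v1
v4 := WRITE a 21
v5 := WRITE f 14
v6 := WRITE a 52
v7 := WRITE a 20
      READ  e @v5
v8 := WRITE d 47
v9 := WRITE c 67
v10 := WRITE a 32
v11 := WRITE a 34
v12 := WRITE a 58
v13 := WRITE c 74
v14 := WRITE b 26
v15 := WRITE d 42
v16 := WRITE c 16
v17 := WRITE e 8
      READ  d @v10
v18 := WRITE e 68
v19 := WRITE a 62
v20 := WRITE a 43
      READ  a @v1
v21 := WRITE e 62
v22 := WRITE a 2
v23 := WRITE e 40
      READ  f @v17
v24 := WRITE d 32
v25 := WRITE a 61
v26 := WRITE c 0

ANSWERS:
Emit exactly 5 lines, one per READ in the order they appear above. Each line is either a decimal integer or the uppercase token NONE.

v1: WRITE b=70  (b history now [(1, 70)])
v2: WRITE c=14  (c history now [(2, 14)])
v3: WRITE b=10  (b history now [(1, 70), (3, 10)])
READ e @v1: history=[] -> no version <= 1 -> NONE
v4: WRITE a=21  (a history now [(4, 21)])
v5: WRITE f=14  (f history now [(5, 14)])
v6: WRITE a=52  (a history now [(4, 21), (6, 52)])
v7: WRITE a=20  (a history now [(4, 21), (6, 52), (7, 20)])
READ e @v5: history=[] -> no version <= 5 -> NONE
v8: WRITE d=47  (d history now [(8, 47)])
v9: WRITE c=67  (c history now [(2, 14), (9, 67)])
v10: WRITE a=32  (a history now [(4, 21), (6, 52), (7, 20), (10, 32)])
v11: WRITE a=34  (a history now [(4, 21), (6, 52), (7, 20), (10, 32), (11, 34)])
v12: WRITE a=58  (a history now [(4, 21), (6, 52), (7, 20), (10, 32), (11, 34), (12, 58)])
v13: WRITE c=74  (c history now [(2, 14), (9, 67), (13, 74)])
v14: WRITE b=26  (b history now [(1, 70), (3, 10), (14, 26)])
v15: WRITE d=42  (d history now [(8, 47), (15, 42)])
v16: WRITE c=16  (c history now [(2, 14), (9, 67), (13, 74), (16, 16)])
v17: WRITE e=8  (e history now [(17, 8)])
READ d @v10: history=[(8, 47), (15, 42)] -> pick v8 -> 47
v18: WRITE e=68  (e history now [(17, 8), (18, 68)])
v19: WRITE a=62  (a history now [(4, 21), (6, 52), (7, 20), (10, 32), (11, 34), (12, 58), (19, 62)])
v20: WRITE a=43  (a history now [(4, 21), (6, 52), (7, 20), (10, 32), (11, 34), (12, 58), (19, 62), (20, 43)])
READ a @v1: history=[(4, 21), (6, 52), (7, 20), (10, 32), (11, 34), (12, 58), (19, 62), (20, 43)] -> no version <= 1 -> NONE
v21: WRITE e=62  (e history now [(17, 8), (18, 68), (21, 62)])
v22: WRITE a=2  (a history now [(4, 21), (6, 52), (7, 20), (10, 32), (11, 34), (12, 58), (19, 62), (20, 43), (22, 2)])
v23: WRITE e=40  (e history now [(17, 8), (18, 68), (21, 62), (23, 40)])
READ f @v17: history=[(5, 14)] -> pick v5 -> 14
v24: WRITE d=32  (d history now [(8, 47), (15, 42), (24, 32)])
v25: WRITE a=61  (a history now [(4, 21), (6, 52), (7, 20), (10, 32), (11, 34), (12, 58), (19, 62), (20, 43), (22, 2), (25, 61)])
v26: WRITE c=0  (c history now [(2, 14), (9, 67), (13, 74), (16, 16), (26, 0)])

Answer: NONE
NONE
47
NONE
14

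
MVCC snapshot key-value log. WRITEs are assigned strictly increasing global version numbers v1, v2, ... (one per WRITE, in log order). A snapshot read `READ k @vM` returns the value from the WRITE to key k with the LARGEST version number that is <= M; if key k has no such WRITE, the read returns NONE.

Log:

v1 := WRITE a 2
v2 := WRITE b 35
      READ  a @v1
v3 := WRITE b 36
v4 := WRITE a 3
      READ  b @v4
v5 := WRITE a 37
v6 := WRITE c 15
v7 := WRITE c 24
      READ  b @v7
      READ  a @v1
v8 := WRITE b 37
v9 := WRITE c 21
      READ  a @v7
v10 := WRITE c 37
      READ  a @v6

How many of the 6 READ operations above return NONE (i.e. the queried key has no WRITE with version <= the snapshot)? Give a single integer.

v1: WRITE a=2  (a history now [(1, 2)])
v2: WRITE b=35  (b history now [(2, 35)])
READ a @v1: history=[(1, 2)] -> pick v1 -> 2
v3: WRITE b=36  (b history now [(2, 35), (3, 36)])
v4: WRITE a=3  (a history now [(1, 2), (4, 3)])
READ b @v4: history=[(2, 35), (3, 36)] -> pick v3 -> 36
v5: WRITE a=37  (a history now [(1, 2), (4, 3), (5, 37)])
v6: WRITE c=15  (c history now [(6, 15)])
v7: WRITE c=24  (c history now [(6, 15), (7, 24)])
READ b @v7: history=[(2, 35), (3, 36)] -> pick v3 -> 36
READ a @v1: history=[(1, 2), (4, 3), (5, 37)] -> pick v1 -> 2
v8: WRITE b=37  (b history now [(2, 35), (3, 36), (8, 37)])
v9: WRITE c=21  (c history now [(6, 15), (7, 24), (9, 21)])
READ a @v7: history=[(1, 2), (4, 3), (5, 37)] -> pick v5 -> 37
v10: WRITE c=37  (c history now [(6, 15), (7, 24), (9, 21), (10, 37)])
READ a @v6: history=[(1, 2), (4, 3), (5, 37)] -> pick v5 -> 37
Read results in order: ['2', '36', '36', '2', '37', '37']
NONE count = 0

Answer: 0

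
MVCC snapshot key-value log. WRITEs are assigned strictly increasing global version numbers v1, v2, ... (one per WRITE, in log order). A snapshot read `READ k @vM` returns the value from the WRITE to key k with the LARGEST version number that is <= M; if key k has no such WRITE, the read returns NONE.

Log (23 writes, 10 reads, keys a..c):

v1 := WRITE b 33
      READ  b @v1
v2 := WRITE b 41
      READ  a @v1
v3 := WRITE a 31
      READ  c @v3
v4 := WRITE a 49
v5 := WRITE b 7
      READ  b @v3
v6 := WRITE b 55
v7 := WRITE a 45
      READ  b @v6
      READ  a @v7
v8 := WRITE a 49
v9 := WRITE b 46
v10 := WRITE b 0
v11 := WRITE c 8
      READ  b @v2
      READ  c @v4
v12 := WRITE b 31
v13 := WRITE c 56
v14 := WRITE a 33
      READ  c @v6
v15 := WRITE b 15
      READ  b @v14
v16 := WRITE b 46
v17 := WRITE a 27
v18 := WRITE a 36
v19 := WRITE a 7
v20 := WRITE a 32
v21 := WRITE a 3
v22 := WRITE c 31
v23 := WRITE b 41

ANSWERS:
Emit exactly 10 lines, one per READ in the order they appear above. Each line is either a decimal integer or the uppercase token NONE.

Answer: 33
NONE
NONE
41
55
45
41
NONE
NONE
31

Derivation:
v1: WRITE b=33  (b history now [(1, 33)])
READ b @v1: history=[(1, 33)] -> pick v1 -> 33
v2: WRITE b=41  (b history now [(1, 33), (2, 41)])
READ a @v1: history=[] -> no version <= 1 -> NONE
v3: WRITE a=31  (a history now [(3, 31)])
READ c @v3: history=[] -> no version <= 3 -> NONE
v4: WRITE a=49  (a history now [(3, 31), (4, 49)])
v5: WRITE b=7  (b history now [(1, 33), (2, 41), (5, 7)])
READ b @v3: history=[(1, 33), (2, 41), (5, 7)] -> pick v2 -> 41
v6: WRITE b=55  (b history now [(1, 33), (2, 41), (5, 7), (6, 55)])
v7: WRITE a=45  (a history now [(3, 31), (4, 49), (7, 45)])
READ b @v6: history=[(1, 33), (2, 41), (5, 7), (6, 55)] -> pick v6 -> 55
READ a @v7: history=[(3, 31), (4, 49), (7, 45)] -> pick v7 -> 45
v8: WRITE a=49  (a history now [(3, 31), (4, 49), (7, 45), (8, 49)])
v9: WRITE b=46  (b history now [(1, 33), (2, 41), (5, 7), (6, 55), (9, 46)])
v10: WRITE b=0  (b history now [(1, 33), (2, 41), (5, 7), (6, 55), (9, 46), (10, 0)])
v11: WRITE c=8  (c history now [(11, 8)])
READ b @v2: history=[(1, 33), (2, 41), (5, 7), (6, 55), (9, 46), (10, 0)] -> pick v2 -> 41
READ c @v4: history=[(11, 8)] -> no version <= 4 -> NONE
v12: WRITE b=31  (b history now [(1, 33), (2, 41), (5, 7), (6, 55), (9, 46), (10, 0), (12, 31)])
v13: WRITE c=56  (c history now [(11, 8), (13, 56)])
v14: WRITE a=33  (a history now [(3, 31), (4, 49), (7, 45), (8, 49), (14, 33)])
READ c @v6: history=[(11, 8), (13, 56)] -> no version <= 6 -> NONE
v15: WRITE b=15  (b history now [(1, 33), (2, 41), (5, 7), (6, 55), (9, 46), (10, 0), (12, 31), (15, 15)])
READ b @v14: history=[(1, 33), (2, 41), (5, 7), (6, 55), (9, 46), (10, 0), (12, 31), (15, 15)] -> pick v12 -> 31
v16: WRITE b=46  (b history now [(1, 33), (2, 41), (5, 7), (6, 55), (9, 46), (10, 0), (12, 31), (15, 15), (16, 46)])
v17: WRITE a=27  (a history now [(3, 31), (4, 49), (7, 45), (8, 49), (14, 33), (17, 27)])
v18: WRITE a=36  (a history now [(3, 31), (4, 49), (7, 45), (8, 49), (14, 33), (17, 27), (18, 36)])
v19: WRITE a=7  (a history now [(3, 31), (4, 49), (7, 45), (8, 49), (14, 33), (17, 27), (18, 36), (19, 7)])
v20: WRITE a=32  (a history now [(3, 31), (4, 49), (7, 45), (8, 49), (14, 33), (17, 27), (18, 36), (19, 7), (20, 32)])
v21: WRITE a=3  (a history now [(3, 31), (4, 49), (7, 45), (8, 49), (14, 33), (17, 27), (18, 36), (19, 7), (20, 32), (21, 3)])
v22: WRITE c=31  (c history now [(11, 8), (13, 56), (22, 31)])
v23: WRITE b=41  (b history now [(1, 33), (2, 41), (5, 7), (6, 55), (9, 46), (10, 0), (12, 31), (15, 15), (16, 46), (23, 41)])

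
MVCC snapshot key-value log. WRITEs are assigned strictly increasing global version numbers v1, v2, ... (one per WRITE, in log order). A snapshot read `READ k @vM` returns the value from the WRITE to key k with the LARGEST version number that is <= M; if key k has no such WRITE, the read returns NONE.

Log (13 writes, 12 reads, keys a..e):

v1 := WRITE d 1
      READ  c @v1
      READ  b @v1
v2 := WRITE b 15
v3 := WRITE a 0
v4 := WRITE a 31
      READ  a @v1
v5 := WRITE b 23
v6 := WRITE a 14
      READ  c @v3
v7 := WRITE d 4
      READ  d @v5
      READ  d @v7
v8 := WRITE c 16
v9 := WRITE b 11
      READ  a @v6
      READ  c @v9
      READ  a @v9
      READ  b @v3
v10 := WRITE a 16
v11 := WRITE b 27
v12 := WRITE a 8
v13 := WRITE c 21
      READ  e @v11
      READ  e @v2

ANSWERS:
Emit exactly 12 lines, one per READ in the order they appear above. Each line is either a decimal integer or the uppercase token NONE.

Answer: NONE
NONE
NONE
NONE
1
4
14
16
14
15
NONE
NONE

Derivation:
v1: WRITE d=1  (d history now [(1, 1)])
READ c @v1: history=[] -> no version <= 1 -> NONE
READ b @v1: history=[] -> no version <= 1 -> NONE
v2: WRITE b=15  (b history now [(2, 15)])
v3: WRITE a=0  (a history now [(3, 0)])
v4: WRITE a=31  (a history now [(3, 0), (4, 31)])
READ a @v1: history=[(3, 0), (4, 31)] -> no version <= 1 -> NONE
v5: WRITE b=23  (b history now [(2, 15), (5, 23)])
v6: WRITE a=14  (a history now [(3, 0), (4, 31), (6, 14)])
READ c @v3: history=[] -> no version <= 3 -> NONE
v7: WRITE d=4  (d history now [(1, 1), (7, 4)])
READ d @v5: history=[(1, 1), (7, 4)] -> pick v1 -> 1
READ d @v7: history=[(1, 1), (7, 4)] -> pick v7 -> 4
v8: WRITE c=16  (c history now [(8, 16)])
v9: WRITE b=11  (b history now [(2, 15), (5, 23), (9, 11)])
READ a @v6: history=[(3, 0), (4, 31), (6, 14)] -> pick v6 -> 14
READ c @v9: history=[(8, 16)] -> pick v8 -> 16
READ a @v9: history=[(3, 0), (4, 31), (6, 14)] -> pick v6 -> 14
READ b @v3: history=[(2, 15), (5, 23), (9, 11)] -> pick v2 -> 15
v10: WRITE a=16  (a history now [(3, 0), (4, 31), (6, 14), (10, 16)])
v11: WRITE b=27  (b history now [(2, 15), (5, 23), (9, 11), (11, 27)])
v12: WRITE a=8  (a history now [(3, 0), (4, 31), (6, 14), (10, 16), (12, 8)])
v13: WRITE c=21  (c history now [(8, 16), (13, 21)])
READ e @v11: history=[] -> no version <= 11 -> NONE
READ e @v2: history=[] -> no version <= 2 -> NONE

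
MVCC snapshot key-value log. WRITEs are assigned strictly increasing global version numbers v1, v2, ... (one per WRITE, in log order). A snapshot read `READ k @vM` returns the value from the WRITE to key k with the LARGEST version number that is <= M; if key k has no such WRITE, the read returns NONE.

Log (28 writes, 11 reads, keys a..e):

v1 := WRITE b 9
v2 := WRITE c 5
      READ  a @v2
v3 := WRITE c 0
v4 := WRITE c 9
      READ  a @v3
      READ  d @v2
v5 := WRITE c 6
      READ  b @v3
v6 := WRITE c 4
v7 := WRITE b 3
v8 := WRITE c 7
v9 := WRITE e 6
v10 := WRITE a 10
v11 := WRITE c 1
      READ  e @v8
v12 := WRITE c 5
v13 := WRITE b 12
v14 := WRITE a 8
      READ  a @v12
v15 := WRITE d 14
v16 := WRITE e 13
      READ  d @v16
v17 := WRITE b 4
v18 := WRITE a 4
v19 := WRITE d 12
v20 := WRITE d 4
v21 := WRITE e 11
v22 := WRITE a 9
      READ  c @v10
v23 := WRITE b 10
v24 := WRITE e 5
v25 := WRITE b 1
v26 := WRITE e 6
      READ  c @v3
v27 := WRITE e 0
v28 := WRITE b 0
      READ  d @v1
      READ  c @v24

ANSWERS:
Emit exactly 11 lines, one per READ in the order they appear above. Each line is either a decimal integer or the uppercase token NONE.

v1: WRITE b=9  (b history now [(1, 9)])
v2: WRITE c=5  (c history now [(2, 5)])
READ a @v2: history=[] -> no version <= 2 -> NONE
v3: WRITE c=0  (c history now [(2, 5), (3, 0)])
v4: WRITE c=9  (c history now [(2, 5), (3, 0), (4, 9)])
READ a @v3: history=[] -> no version <= 3 -> NONE
READ d @v2: history=[] -> no version <= 2 -> NONE
v5: WRITE c=6  (c history now [(2, 5), (3, 0), (4, 9), (5, 6)])
READ b @v3: history=[(1, 9)] -> pick v1 -> 9
v6: WRITE c=4  (c history now [(2, 5), (3, 0), (4, 9), (5, 6), (6, 4)])
v7: WRITE b=3  (b history now [(1, 9), (7, 3)])
v8: WRITE c=7  (c history now [(2, 5), (3, 0), (4, 9), (5, 6), (6, 4), (8, 7)])
v9: WRITE e=6  (e history now [(9, 6)])
v10: WRITE a=10  (a history now [(10, 10)])
v11: WRITE c=1  (c history now [(2, 5), (3, 0), (4, 9), (5, 6), (6, 4), (8, 7), (11, 1)])
READ e @v8: history=[(9, 6)] -> no version <= 8 -> NONE
v12: WRITE c=5  (c history now [(2, 5), (3, 0), (4, 9), (5, 6), (6, 4), (8, 7), (11, 1), (12, 5)])
v13: WRITE b=12  (b history now [(1, 9), (7, 3), (13, 12)])
v14: WRITE a=8  (a history now [(10, 10), (14, 8)])
READ a @v12: history=[(10, 10), (14, 8)] -> pick v10 -> 10
v15: WRITE d=14  (d history now [(15, 14)])
v16: WRITE e=13  (e history now [(9, 6), (16, 13)])
READ d @v16: history=[(15, 14)] -> pick v15 -> 14
v17: WRITE b=4  (b history now [(1, 9), (7, 3), (13, 12), (17, 4)])
v18: WRITE a=4  (a history now [(10, 10), (14, 8), (18, 4)])
v19: WRITE d=12  (d history now [(15, 14), (19, 12)])
v20: WRITE d=4  (d history now [(15, 14), (19, 12), (20, 4)])
v21: WRITE e=11  (e history now [(9, 6), (16, 13), (21, 11)])
v22: WRITE a=9  (a history now [(10, 10), (14, 8), (18, 4), (22, 9)])
READ c @v10: history=[(2, 5), (3, 0), (4, 9), (5, 6), (6, 4), (8, 7), (11, 1), (12, 5)] -> pick v8 -> 7
v23: WRITE b=10  (b history now [(1, 9), (7, 3), (13, 12), (17, 4), (23, 10)])
v24: WRITE e=5  (e history now [(9, 6), (16, 13), (21, 11), (24, 5)])
v25: WRITE b=1  (b history now [(1, 9), (7, 3), (13, 12), (17, 4), (23, 10), (25, 1)])
v26: WRITE e=6  (e history now [(9, 6), (16, 13), (21, 11), (24, 5), (26, 6)])
READ c @v3: history=[(2, 5), (3, 0), (4, 9), (5, 6), (6, 4), (8, 7), (11, 1), (12, 5)] -> pick v3 -> 0
v27: WRITE e=0  (e history now [(9, 6), (16, 13), (21, 11), (24, 5), (26, 6), (27, 0)])
v28: WRITE b=0  (b history now [(1, 9), (7, 3), (13, 12), (17, 4), (23, 10), (25, 1), (28, 0)])
READ d @v1: history=[(15, 14), (19, 12), (20, 4)] -> no version <= 1 -> NONE
READ c @v24: history=[(2, 5), (3, 0), (4, 9), (5, 6), (6, 4), (8, 7), (11, 1), (12, 5)] -> pick v12 -> 5

Answer: NONE
NONE
NONE
9
NONE
10
14
7
0
NONE
5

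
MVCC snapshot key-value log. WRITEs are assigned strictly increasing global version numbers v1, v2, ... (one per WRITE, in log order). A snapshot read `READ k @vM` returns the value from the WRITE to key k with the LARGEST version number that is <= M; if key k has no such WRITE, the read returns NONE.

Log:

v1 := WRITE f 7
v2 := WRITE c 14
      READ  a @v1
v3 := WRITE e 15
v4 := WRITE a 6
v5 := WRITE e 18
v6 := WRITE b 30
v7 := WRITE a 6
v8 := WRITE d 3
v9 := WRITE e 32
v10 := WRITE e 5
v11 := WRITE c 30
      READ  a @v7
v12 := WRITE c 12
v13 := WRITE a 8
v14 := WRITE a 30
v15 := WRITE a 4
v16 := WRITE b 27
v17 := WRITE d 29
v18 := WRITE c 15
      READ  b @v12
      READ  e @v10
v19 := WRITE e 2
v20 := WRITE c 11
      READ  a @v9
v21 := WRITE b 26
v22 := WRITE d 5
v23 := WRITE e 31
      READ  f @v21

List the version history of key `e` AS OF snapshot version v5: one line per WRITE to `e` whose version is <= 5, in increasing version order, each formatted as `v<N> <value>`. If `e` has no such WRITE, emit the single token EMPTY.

Answer: v3 15
v5 18

Derivation:
Scan writes for key=e with version <= 5:
  v1 WRITE f 7 -> skip
  v2 WRITE c 14 -> skip
  v3 WRITE e 15 -> keep
  v4 WRITE a 6 -> skip
  v5 WRITE e 18 -> keep
  v6 WRITE b 30 -> skip
  v7 WRITE a 6 -> skip
  v8 WRITE d 3 -> skip
  v9 WRITE e 32 -> drop (> snap)
  v10 WRITE e 5 -> drop (> snap)
  v11 WRITE c 30 -> skip
  v12 WRITE c 12 -> skip
  v13 WRITE a 8 -> skip
  v14 WRITE a 30 -> skip
  v15 WRITE a 4 -> skip
  v16 WRITE b 27 -> skip
  v17 WRITE d 29 -> skip
  v18 WRITE c 15 -> skip
  v19 WRITE e 2 -> drop (> snap)
  v20 WRITE c 11 -> skip
  v21 WRITE b 26 -> skip
  v22 WRITE d 5 -> skip
  v23 WRITE e 31 -> drop (> snap)
Collected: [(3, 15), (5, 18)]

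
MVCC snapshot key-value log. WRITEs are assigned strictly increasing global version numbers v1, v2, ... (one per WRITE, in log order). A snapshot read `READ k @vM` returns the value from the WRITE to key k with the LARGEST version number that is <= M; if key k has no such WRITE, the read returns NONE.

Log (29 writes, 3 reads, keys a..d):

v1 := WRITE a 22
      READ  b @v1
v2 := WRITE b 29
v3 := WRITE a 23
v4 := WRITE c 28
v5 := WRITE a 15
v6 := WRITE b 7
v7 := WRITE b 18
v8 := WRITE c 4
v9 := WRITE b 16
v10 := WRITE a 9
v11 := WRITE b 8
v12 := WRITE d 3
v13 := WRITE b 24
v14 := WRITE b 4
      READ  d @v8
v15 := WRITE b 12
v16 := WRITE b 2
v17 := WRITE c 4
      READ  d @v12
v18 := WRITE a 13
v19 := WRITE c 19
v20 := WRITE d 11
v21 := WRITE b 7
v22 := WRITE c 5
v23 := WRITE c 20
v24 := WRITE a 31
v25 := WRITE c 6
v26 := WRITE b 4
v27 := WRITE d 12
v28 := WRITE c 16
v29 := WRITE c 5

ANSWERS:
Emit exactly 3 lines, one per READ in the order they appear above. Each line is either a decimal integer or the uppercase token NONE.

Answer: NONE
NONE
3

Derivation:
v1: WRITE a=22  (a history now [(1, 22)])
READ b @v1: history=[] -> no version <= 1 -> NONE
v2: WRITE b=29  (b history now [(2, 29)])
v3: WRITE a=23  (a history now [(1, 22), (3, 23)])
v4: WRITE c=28  (c history now [(4, 28)])
v5: WRITE a=15  (a history now [(1, 22), (3, 23), (5, 15)])
v6: WRITE b=7  (b history now [(2, 29), (6, 7)])
v7: WRITE b=18  (b history now [(2, 29), (6, 7), (7, 18)])
v8: WRITE c=4  (c history now [(4, 28), (8, 4)])
v9: WRITE b=16  (b history now [(2, 29), (6, 7), (7, 18), (9, 16)])
v10: WRITE a=9  (a history now [(1, 22), (3, 23), (5, 15), (10, 9)])
v11: WRITE b=8  (b history now [(2, 29), (6, 7), (7, 18), (9, 16), (11, 8)])
v12: WRITE d=3  (d history now [(12, 3)])
v13: WRITE b=24  (b history now [(2, 29), (6, 7), (7, 18), (9, 16), (11, 8), (13, 24)])
v14: WRITE b=4  (b history now [(2, 29), (6, 7), (7, 18), (9, 16), (11, 8), (13, 24), (14, 4)])
READ d @v8: history=[(12, 3)] -> no version <= 8 -> NONE
v15: WRITE b=12  (b history now [(2, 29), (6, 7), (7, 18), (9, 16), (11, 8), (13, 24), (14, 4), (15, 12)])
v16: WRITE b=2  (b history now [(2, 29), (6, 7), (7, 18), (9, 16), (11, 8), (13, 24), (14, 4), (15, 12), (16, 2)])
v17: WRITE c=4  (c history now [(4, 28), (8, 4), (17, 4)])
READ d @v12: history=[(12, 3)] -> pick v12 -> 3
v18: WRITE a=13  (a history now [(1, 22), (3, 23), (5, 15), (10, 9), (18, 13)])
v19: WRITE c=19  (c history now [(4, 28), (8, 4), (17, 4), (19, 19)])
v20: WRITE d=11  (d history now [(12, 3), (20, 11)])
v21: WRITE b=7  (b history now [(2, 29), (6, 7), (7, 18), (9, 16), (11, 8), (13, 24), (14, 4), (15, 12), (16, 2), (21, 7)])
v22: WRITE c=5  (c history now [(4, 28), (8, 4), (17, 4), (19, 19), (22, 5)])
v23: WRITE c=20  (c history now [(4, 28), (8, 4), (17, 4), (19, 19), (22, 5), (23, 20)])
v24: WRITE a=31  (a history now [(1, 22), (3, 23), (5, 15), (10, 9), (18, 13), (24, 31)])
v25: WRITE c=6  (c history now [(4, 28), (8, 4), (17, 4), (19, 19), (22, 5), (23, 20), (25, 6)])
v26: WRITE b=4  (b history now [(2, 29), (6, 7), (7, 18), (9, 16), (11, 8), (13, 24), (14, 4), (15, 12), (16, 2), (21, 7), (26, 4)])
v27: WRITE d=12  (d history now [(12, 3), (20, 11), (27, 12)])
v28: WRITE c=16  (c history now [(4, 28), (8, 4), (17, 4), (19, 19), (22, 5), (23, 20), (25, 6), (28, 16)])
v29: WRITE c=5  (c history now [(4, 28), (8, 4), (17, 4), (19, 19), (22, 5), (23, 20), (25, 6), (28, 16), (29, 5)])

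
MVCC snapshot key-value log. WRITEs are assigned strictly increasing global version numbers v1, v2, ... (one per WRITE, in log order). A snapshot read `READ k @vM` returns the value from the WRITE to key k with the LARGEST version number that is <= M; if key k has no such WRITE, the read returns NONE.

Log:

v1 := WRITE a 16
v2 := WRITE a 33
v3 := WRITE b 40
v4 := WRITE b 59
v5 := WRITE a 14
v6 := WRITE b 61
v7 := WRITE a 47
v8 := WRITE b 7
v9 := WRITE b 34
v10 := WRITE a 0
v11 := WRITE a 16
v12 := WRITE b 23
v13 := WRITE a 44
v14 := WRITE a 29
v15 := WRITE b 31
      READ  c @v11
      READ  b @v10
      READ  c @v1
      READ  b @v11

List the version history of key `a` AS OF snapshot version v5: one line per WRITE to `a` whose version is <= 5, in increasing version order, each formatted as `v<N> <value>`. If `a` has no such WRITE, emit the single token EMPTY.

Scan writes for key=a with version <= 5:
  v1 WRITE a 16 -> keep
  v2 WRITE a 33 -> keep
  v3 WRITE b 40 -> skip
  v4 WRITE b 59 -> skip
  v5 WRITE a 14 -> keep
  v6 WRITE b 61 -> skip
  v7 WRITE a 47 -> drop (> snap)
  v8 WRITE b 7 -> skip
  v9 WRITE b 34 -> skip
  v10 WRITE a 0 -> drop (> snap)
  v11 WRITE a 16 -> drop (> snap)
  v12 WRITE b 23 -> skip
  v13 WRITE a 44 -> drop (> snap)
  v14 WRITE a 29 -> drop (> snap)
  v15 WRITE b 31 -> skip
Collected: [(1, 16), (2, 33), (5, 14)]

Answer: v1 16
v2 33
v5 14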